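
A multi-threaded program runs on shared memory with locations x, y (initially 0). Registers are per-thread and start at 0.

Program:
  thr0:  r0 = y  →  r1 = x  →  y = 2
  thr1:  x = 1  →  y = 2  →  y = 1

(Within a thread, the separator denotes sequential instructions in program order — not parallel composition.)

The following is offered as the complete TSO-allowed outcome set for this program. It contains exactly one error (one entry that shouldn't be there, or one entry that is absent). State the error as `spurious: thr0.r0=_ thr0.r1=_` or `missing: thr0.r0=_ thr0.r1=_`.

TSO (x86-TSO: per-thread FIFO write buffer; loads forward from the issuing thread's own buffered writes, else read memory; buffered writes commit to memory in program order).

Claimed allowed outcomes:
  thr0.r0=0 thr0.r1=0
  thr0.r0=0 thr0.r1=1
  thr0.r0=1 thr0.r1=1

outcome vector order: (thr0.r0,thr0.r1)
TSO (4): (0,0), (0,1), (1,1), (2,1)
TSO∖claimed = {(2,1)}

missing: thr0.r0=2 thr0.r1=1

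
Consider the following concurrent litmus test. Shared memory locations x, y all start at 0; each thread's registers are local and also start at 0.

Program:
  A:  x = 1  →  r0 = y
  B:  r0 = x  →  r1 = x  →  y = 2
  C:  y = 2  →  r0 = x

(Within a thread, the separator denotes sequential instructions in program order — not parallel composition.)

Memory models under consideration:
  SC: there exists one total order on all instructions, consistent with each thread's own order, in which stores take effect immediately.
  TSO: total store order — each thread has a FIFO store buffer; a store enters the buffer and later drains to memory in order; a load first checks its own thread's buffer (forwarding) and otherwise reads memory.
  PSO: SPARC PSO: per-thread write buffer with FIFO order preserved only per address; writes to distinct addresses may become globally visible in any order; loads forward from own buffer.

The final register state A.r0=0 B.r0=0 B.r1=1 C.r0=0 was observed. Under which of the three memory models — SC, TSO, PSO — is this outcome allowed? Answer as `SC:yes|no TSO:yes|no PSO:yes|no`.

SC:no TSO:yes PSO:yes

outcome vector order: (A.r0,B.r0,B.r1,C.r0)
SC (9): 0001; 0011; 0111; 2000; 2001; 2010; 2011; 2110; 2111
TSO (12): 0000; 0001; 0010; 0011; 0110; 0111; 2000; 2001; 2010; 2011; 2110; 2111
PSO (12): 0000; 0001; 0010; 0011; 0110; 0111; 2000; 2001; 2010; 2011; 2110; 2111
target 0010 ∈ {TSO,PSO}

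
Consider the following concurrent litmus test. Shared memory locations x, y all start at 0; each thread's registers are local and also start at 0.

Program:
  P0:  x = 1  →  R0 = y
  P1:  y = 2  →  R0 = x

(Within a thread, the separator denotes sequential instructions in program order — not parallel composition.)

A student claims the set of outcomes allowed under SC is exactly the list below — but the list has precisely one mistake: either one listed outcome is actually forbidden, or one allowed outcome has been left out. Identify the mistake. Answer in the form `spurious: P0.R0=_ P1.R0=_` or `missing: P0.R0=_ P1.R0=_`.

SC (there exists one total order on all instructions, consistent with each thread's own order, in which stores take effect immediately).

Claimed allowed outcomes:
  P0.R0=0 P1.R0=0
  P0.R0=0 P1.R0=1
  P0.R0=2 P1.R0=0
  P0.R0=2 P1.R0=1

spurious: P0.R0=0 P1.R0=0

outcome vector order: (P0.R0,P1.R0)
under SC → <0 1>, <2 0>, <2 1>
claimed∖SC = {<0 0>}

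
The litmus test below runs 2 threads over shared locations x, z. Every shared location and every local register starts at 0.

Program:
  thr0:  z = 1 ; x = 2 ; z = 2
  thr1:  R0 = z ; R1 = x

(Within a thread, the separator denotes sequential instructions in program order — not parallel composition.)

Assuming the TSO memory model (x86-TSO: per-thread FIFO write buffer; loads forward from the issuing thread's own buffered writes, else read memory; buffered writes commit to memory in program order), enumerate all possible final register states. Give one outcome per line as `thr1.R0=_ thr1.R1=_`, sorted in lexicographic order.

thr1.R0=0 thr1.R1=0
thr1.R0=0 thr1.R1=2
thr1.R0=1 thr1.R1=0
thr1.R0=1 thr1.R1=2
thr1.R0=2 thr1.R1=2

outcome vector order: (thr1.R0,thr1.R1)
|TSO outcomes| = 5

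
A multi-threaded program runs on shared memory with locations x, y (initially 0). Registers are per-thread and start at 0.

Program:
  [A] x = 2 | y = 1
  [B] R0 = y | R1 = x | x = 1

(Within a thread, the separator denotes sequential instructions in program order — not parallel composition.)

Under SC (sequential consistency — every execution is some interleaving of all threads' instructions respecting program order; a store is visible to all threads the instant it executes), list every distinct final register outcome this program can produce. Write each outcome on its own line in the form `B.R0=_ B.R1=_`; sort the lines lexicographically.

outcome vector order: (B.R0,B.R1)
|SC outcomes| = 3

B.R0=0 B.R1=0
B.R0=0 B.R1=2
B.R0=1 B.R1=2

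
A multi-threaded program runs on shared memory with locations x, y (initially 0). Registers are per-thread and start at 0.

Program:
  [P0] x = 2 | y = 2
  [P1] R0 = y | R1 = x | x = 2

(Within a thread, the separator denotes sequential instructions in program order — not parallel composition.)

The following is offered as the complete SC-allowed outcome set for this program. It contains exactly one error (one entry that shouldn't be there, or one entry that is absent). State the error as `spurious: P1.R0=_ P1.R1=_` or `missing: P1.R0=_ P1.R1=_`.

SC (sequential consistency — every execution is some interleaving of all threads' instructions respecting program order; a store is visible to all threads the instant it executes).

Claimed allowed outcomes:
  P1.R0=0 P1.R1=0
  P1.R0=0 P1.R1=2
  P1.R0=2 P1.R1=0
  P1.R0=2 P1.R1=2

spurious: P1.R0=2 P1.R1=0

outcome vector order: (P1.R0,P1.R1)
[SC] allowed = {<0 0>; <0 2>; <2 2>}
claimed∖SC = {<2 0>}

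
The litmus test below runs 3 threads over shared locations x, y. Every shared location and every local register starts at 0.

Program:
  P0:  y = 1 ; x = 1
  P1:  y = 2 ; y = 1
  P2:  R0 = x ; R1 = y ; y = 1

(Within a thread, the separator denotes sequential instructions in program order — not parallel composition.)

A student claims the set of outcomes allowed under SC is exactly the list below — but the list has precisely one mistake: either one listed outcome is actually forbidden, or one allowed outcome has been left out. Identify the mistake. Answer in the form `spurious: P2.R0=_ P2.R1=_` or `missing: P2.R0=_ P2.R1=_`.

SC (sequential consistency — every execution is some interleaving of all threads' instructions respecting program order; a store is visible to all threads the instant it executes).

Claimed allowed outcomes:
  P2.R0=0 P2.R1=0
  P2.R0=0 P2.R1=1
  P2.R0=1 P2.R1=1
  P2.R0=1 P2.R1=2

missing: P2.R0=0 P2.R1=2

outcome vector order: (P2.R0,P2.R1)
SC (5): (0,0) (0,1) (0,2) (1,1) (1,2)
SC∖claimed = {(0,2)}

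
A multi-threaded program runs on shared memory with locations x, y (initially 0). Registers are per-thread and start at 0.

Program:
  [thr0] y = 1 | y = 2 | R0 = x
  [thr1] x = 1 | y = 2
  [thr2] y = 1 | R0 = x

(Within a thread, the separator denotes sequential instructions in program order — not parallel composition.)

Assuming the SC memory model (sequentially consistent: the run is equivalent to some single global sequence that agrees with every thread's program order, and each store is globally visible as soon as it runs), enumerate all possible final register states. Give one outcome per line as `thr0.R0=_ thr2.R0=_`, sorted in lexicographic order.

outcome vector order: (thr0.R0,thr2.R0)
|SC outcomes| = 4

thr0.R0=0 thr2.R0=0
thr0.R0=0 thr2.R0=1
thr0.R0=1 thr2.R0=0
thr0.R0=1 thr2.R0=1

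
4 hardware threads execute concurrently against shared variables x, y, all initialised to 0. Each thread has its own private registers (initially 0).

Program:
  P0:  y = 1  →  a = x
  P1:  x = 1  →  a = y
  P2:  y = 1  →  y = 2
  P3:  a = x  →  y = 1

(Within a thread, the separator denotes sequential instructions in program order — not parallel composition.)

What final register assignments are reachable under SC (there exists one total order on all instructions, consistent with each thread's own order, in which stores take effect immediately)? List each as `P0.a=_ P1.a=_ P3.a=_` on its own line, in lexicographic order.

P0.a=0 P1.a=1 P3.a=0
P0.a=0 P1.a=1 P3.a=1
P0.a=0 P1.a=2 P3.a=0
P0.a=0 P1.a=2 P3.a=1
P0.a=1 P1.a=0 P3.a=0
P0.a=1 P1.a=0 P3.a=1
P0.a=1 P1.a=1 P3.a=0
P0.a=1 P1.a=1 P3.a=1
P0.a=1 P1.a=2 P3.a=0
P0.a=1 P1.a=2 P3.a=1

outcome vector order: (P0.a,P1.a,P3.a)
|SC outcomes| = 10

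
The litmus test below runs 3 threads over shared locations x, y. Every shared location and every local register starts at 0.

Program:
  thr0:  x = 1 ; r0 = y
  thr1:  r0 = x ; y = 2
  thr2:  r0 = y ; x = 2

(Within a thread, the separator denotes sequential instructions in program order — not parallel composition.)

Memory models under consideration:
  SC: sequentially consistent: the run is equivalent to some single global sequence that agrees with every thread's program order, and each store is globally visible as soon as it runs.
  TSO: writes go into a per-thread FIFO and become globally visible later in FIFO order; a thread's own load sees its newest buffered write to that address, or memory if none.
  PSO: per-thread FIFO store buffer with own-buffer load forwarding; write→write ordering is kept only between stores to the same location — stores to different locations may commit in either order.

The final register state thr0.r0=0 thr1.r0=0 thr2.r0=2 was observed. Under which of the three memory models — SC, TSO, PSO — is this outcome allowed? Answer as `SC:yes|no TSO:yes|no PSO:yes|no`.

outcome vector order: (thr0.r0,thr1.r0,thr2.r0)
SC: 10 outcomes — {<0 0 0>, <0 0 2>, <0 1 0>, <0 1 2>, <0 2 0>, <2 0 0>, <2 0 2>, <2 1 0>, <2 1 2>, <2 2 0>}
TSO: 10 outcomes — {<0 0 0>, <0 0 2>, <0 1 0>, <0 1 2>, <0 2 0>, <2 0 0>, <2 0 2>, <2 1 0>, <2 1 2>, <2 2 0>}
PSO: 10 outcomes — {<0 0 0>, <0 0 2>, <0 1 0>, <0 1 2>, <0 2 0>, <2 0 0>, <2 0 2>, <2 1 0>, <2 1 2>, <2 2 0>}
target <0 0 2> ∈ {SC,TSO,PSO}

SC:yes TSO:yes PSO:yes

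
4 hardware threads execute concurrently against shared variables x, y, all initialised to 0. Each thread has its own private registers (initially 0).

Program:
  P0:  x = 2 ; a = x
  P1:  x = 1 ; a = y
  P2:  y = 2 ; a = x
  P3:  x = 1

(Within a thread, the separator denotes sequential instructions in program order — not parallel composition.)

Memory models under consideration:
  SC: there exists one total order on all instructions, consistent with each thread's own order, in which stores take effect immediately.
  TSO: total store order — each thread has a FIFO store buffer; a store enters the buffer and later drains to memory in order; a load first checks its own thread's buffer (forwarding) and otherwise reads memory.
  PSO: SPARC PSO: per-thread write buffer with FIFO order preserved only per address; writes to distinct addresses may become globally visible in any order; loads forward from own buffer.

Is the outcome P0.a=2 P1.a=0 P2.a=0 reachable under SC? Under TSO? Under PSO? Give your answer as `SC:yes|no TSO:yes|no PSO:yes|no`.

outcome vector order: (P0.a,P1.a,P2.a)
SC: 10 outcomes — {<1 0 1>; <1 0 2>; <1 2 0>; <1 2 1>; <1 2 2>; <2 0 1>; <2 0 2>; <2 2 0>; <2 2 1>; <2 2 2>}
TSO: 12 outcomes — {<1 0 0>; <1 0 1>; <1 0 2>; <1 2 0>; <1 2 1>; <1 2 2>; <2 0 0>; <2 0 1>; <2 0 2>; <2 2 0>; <2 2 1>; <2 2 2>}
PSO: 12 outcomes — {<1 0 0>; <1 0 1>; <1 0 2>; <1 2 0>; <1 2 1>; <1 2 2>; <2 0 0>; <2 0 1>; <2 0 2>; <2 2 0>; <2 2 1>; <2 2 2>}
target <2 0 0> ∈ {TSO,PSO}

SC:no TSO:yes PSO:yes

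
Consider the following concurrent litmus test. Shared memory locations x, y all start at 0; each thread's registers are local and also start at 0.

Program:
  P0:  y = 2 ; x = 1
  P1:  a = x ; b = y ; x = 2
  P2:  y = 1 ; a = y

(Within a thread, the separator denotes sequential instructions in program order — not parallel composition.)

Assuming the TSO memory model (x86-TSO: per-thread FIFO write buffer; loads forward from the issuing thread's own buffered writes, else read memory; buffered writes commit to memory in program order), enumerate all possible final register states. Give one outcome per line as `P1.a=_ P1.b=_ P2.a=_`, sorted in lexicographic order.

P1.a=0 P1.b=0 P2.a=1
P1.a=0 P1.b=0 P2.a=2
P1.a=0 P1.b=1 P2.a=1
P1.a=0 P1.b=1 P2.a=2
P1.a=0 P1.b=2 P2.a=1
P1.a=0 P1.b=2 P2.a=2
P1.a=1 P1.b=1 P2.a=1
P1.a=1 P1.b=2 P2.a=1
P1.a=1 P1.b=2 P2.a=2

outcome vector order: (P1.a,P1.b,P2.a)
|TSO outcomes| = 9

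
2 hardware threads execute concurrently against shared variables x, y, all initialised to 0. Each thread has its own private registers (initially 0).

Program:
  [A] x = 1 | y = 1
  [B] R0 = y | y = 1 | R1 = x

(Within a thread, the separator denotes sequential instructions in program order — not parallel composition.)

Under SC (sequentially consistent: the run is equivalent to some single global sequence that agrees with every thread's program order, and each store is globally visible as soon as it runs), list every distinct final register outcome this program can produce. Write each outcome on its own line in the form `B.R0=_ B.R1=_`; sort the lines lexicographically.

outcome vector order: (B.R0,B.R1)
|SC outcomes| = 3

B.R0=0 B.R1=0
B.R0=0 B.R1=1
B.R0=1 B.R1=1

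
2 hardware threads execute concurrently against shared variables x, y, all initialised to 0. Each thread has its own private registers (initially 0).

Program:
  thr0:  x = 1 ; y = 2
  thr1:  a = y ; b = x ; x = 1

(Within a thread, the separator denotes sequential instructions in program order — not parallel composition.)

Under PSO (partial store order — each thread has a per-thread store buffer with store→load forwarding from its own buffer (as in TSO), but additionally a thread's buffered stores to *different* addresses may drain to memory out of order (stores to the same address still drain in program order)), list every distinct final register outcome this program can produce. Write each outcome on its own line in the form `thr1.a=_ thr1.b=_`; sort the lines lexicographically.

thr1.a=0 thr1.b=0
thr1.a=0 thr1.b=1
thr1.a=2 thr1.b=0
thr1.a=2 thr1.b=1

outcome vector order: (thr1.a,thr1.b)
|PSO outcomes| = 4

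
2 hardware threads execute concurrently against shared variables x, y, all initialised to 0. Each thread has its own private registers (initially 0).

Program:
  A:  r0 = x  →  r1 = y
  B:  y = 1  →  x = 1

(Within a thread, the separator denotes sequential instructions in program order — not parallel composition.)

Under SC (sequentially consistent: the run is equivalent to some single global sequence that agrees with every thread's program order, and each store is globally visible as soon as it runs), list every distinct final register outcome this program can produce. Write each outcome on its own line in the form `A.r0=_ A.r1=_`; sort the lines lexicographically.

outcome vector order: (A.r0,A.r1)
|SC outcomes| = 3

A.r0=0 A.r1=0
A.r0=0 A.r1=1
A.r0=1 A.r1=1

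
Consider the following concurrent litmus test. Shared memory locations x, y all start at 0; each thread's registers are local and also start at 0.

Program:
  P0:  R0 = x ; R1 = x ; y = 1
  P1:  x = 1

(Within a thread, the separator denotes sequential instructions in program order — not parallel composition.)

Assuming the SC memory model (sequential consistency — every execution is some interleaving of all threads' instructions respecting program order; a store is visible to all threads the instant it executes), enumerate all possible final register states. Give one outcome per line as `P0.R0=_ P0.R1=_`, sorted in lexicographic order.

outcome vector order: (P0.R0,P0.R1)
|SC outcomes| = 3

P0.R0=0 P0.R1=0
P0.R0=0 P0.R1=1
P0.R0=1 P0.R1=1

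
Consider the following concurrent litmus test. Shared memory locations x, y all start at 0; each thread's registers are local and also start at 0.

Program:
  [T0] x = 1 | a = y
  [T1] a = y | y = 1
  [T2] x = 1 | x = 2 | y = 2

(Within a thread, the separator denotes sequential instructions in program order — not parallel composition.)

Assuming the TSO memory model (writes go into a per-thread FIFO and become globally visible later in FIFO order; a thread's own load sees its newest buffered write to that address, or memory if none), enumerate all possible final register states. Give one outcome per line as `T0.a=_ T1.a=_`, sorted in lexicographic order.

T0.a=0 T1.a=0
T0.a=0 T1.a=2
T0.a=1 T1.a=0
T0.a=1 T1.a=2
T0.a=2 T1.a=0
T0.a=2 T1.a=2

outcome vector order: (T0.a,T1.a)
|TSO outcomes| = 6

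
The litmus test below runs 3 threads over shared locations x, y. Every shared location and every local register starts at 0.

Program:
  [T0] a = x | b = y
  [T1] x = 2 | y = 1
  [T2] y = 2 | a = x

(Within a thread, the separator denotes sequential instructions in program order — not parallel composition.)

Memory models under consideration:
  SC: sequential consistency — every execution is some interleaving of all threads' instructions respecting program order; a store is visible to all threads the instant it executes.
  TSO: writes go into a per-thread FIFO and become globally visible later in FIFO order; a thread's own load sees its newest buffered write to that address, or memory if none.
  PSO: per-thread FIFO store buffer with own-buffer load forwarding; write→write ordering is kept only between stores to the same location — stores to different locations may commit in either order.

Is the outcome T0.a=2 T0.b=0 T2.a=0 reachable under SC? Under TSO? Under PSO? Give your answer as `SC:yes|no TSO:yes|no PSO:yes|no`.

SC:no TSO:yes PSO:yes

outcome vector order: (T0.a,T0.b,T2.a)
SC: 11 outcomes — {000; 002; 010; 012; 020; 022; 202; 210; 212; 220; 222}
TSO: 12 outcomes — {000; 002; 010; 012; 020; 022; 200; 202; 210; 212; 220; 222}
PSO: 12 outcomes — {000; 002; 010; 012; 020; 022; 200; 202; 210; 212; 220; 222}
target 200 ∈ {TSO,PSO}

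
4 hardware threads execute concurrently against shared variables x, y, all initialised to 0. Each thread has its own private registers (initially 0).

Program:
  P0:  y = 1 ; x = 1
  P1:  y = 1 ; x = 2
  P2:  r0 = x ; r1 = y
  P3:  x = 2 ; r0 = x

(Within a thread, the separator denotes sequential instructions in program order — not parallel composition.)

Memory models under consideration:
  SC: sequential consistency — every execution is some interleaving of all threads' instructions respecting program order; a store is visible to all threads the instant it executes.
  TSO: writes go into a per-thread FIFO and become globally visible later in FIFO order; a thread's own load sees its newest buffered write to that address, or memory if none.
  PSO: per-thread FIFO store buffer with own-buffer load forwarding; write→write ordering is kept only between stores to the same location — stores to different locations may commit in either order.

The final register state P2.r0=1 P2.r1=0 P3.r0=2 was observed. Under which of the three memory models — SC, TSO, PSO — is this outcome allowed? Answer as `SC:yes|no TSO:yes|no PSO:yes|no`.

SC:no TSO:no PSO:yes

outcome vector order: (P2.r0,P2.r1,P3.r0)
under SC → 001; 002; 011; 012; 111; 112; 201; 202; 211; 212
under TSO → 001; 002; 011; 012; 111; 112; 201; 202; 211; 212
under PSO → 001; 002; 011; 012; 101; 102; 111; 112; 201; 202; 211; 212
target 102 ∈ {PSO}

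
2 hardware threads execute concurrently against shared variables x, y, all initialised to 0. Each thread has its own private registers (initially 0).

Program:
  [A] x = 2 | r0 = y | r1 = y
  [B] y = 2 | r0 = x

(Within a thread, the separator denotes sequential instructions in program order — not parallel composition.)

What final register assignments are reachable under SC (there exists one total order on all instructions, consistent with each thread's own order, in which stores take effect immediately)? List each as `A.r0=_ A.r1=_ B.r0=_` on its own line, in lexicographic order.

A.r0=0 A.r1=0 B.r0=2
A.r0=0 A.r1=2 B.r0=2
A.r0=2 A.r1=2 B.r0=0
A.r0=2 A.r1=2 B.r0=2

outcome vector order: (A.r0,A.r1,B.r0)
|SC outcomes| = 4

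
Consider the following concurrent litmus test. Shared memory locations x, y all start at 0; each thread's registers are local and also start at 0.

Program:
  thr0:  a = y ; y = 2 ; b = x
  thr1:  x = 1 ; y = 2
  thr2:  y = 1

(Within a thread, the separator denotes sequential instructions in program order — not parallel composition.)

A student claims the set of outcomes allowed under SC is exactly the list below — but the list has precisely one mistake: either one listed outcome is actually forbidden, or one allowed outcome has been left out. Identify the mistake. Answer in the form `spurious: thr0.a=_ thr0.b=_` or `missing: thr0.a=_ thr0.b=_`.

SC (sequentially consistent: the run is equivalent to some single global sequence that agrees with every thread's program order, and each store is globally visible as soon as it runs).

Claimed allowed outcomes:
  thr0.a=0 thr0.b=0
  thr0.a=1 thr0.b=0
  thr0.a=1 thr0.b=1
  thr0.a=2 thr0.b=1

outcome vector order: (thr0.a,thr0.b)
[SC] allowed = {0/0; 0/1; 1/0; 1/1; 2/1}
SC∖claimed = {0/1}

missing: thr0.a=0 thr0.b=1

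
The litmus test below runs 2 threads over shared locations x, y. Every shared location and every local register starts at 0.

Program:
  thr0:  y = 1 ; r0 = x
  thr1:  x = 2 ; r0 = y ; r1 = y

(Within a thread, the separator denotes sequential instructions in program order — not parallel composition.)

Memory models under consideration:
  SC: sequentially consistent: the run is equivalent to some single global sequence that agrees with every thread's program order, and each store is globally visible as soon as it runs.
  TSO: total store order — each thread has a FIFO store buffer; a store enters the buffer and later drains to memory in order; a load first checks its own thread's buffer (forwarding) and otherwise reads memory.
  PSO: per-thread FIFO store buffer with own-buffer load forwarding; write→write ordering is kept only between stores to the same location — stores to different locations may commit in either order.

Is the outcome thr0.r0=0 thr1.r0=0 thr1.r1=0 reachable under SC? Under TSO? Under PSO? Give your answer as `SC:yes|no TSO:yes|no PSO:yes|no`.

outcome vector order: (thr0.r0,thr1.r0,thr1.r1)
SC (4): <0 1 1>, <2 0 0>, <2 0 1>, <2 1 1>
TSO (6): <0 0 0>, <0 0 1>, <0 1 1>, <2 0 0>, <2 0 1>, <2 1 1>
PSO (6): <0 0 0>, <0 0 1>, <0 1 1>, <2 0 0>, <2 0 1>, <2 1 1>
target <0 0 0> ∈ {TSO,PSO}

SC:no TSO:yes PSO:yes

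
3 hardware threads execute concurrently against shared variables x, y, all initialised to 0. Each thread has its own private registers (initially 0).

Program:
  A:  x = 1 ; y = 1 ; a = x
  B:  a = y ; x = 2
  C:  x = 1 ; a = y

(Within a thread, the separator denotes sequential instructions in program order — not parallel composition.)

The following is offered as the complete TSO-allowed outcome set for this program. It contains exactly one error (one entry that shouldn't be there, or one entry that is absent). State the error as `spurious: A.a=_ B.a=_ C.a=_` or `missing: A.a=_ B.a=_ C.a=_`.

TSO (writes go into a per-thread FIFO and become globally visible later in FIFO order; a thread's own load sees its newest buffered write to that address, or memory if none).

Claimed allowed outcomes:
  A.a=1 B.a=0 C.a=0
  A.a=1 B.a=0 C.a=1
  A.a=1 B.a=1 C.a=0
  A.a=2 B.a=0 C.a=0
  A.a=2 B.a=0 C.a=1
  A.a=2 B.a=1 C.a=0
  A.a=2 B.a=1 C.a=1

outcome vector order: (A.a,B.a,C.a)
[TSO] allowed = {<1 0 0>, <1 0 1>, <1 1 0>, <1 1 1>, <2 0 0>, <2 0 1>, <2 1 0>, <2 1 1>}
TSO∖claimed = {<1 1 1>}

missing: A.a=1 B.a=1 C.a=1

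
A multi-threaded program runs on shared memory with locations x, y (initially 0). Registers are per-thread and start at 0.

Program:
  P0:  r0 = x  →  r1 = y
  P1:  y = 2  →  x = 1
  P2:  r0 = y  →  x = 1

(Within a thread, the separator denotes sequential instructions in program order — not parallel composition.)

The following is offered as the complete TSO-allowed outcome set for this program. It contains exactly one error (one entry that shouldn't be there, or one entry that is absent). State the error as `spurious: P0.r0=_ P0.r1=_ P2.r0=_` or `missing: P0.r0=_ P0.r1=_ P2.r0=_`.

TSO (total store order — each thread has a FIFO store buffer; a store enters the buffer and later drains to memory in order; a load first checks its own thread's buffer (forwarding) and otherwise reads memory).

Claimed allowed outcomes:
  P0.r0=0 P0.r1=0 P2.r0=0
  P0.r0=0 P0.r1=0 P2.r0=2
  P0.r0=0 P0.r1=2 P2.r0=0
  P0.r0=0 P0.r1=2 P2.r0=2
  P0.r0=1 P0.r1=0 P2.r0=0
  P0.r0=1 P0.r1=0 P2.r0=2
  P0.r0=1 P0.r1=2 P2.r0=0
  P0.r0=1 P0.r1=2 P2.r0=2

spurious: P0.r0=1 P0.r1=0 P2.r0=2

outcome vector order: (P0.r0,P0.r1,P2.r0)
TSO (7): 000; 002; 020; 022; 100; 120; 122
claimed∖TSO = {102}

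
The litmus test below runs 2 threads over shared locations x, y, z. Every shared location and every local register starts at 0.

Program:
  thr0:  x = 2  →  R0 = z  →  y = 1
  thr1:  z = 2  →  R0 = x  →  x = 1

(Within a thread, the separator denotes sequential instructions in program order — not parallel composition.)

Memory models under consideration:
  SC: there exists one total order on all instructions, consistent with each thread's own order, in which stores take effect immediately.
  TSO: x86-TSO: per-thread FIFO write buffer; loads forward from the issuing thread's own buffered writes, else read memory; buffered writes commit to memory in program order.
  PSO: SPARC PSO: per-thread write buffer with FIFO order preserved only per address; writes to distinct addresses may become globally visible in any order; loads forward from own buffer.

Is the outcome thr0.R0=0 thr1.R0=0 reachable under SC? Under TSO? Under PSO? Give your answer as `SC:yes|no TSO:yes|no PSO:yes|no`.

SC:no TSO:yes PSO:yes

outcome vector order: (thr0.R0,thr1.R0)
under SC → 02 20 22
under TSO → 00 02 20 22
under PSO → 00 02 20 22
target 00 ∈ {TSO,PSO}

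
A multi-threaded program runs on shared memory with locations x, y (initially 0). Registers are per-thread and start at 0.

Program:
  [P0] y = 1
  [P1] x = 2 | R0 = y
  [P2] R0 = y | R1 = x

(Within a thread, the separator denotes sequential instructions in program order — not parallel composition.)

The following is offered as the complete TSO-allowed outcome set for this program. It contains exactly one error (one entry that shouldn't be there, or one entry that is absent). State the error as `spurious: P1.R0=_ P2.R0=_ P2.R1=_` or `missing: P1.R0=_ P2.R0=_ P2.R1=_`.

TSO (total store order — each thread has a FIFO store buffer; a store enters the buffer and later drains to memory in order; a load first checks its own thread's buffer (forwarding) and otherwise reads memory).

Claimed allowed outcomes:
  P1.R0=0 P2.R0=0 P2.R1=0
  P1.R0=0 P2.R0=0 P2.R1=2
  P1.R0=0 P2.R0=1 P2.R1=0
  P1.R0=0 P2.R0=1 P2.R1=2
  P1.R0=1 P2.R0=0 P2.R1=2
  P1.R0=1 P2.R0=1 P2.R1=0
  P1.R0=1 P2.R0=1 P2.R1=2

outcome vector order: (P1.R0,P2.R0,P2.R1)
under TSO → <0 0 0>; <0 0 2>; <0 1 0>; <0 1 2>; <1 0 0>; <1 0 2>; <1 1 0>; <1 1 2>
TSO∖claimed = {<1 0 0>}

missing: P1.R0=1 P2.R0=0 P2.R1=0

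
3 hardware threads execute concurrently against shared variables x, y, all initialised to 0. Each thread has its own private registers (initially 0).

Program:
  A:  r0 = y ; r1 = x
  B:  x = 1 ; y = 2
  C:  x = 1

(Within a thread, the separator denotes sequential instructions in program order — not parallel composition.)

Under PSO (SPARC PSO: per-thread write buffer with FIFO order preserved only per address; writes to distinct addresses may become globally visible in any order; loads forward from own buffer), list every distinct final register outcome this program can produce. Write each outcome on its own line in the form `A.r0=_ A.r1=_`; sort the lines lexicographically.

outcome vector order: (A.r0,A.r1)
|PSO outcomes| = 4

A.r0=0 A.r1=0
A.r0=0 A.r1=1
A.r0=2 A.r1=0
A.r0=2 A.r1=1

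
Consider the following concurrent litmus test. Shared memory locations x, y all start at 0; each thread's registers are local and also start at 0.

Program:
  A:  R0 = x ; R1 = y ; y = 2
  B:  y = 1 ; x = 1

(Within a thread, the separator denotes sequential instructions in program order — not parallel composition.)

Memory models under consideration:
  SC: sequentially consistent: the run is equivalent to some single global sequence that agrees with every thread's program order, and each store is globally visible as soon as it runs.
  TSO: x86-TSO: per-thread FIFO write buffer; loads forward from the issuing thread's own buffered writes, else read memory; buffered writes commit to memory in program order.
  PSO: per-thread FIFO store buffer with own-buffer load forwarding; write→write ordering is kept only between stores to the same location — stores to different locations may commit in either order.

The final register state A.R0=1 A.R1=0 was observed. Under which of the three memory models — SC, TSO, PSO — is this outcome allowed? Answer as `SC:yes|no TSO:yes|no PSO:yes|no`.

SC:no TSO:no PSO:yes

outcome vector order: (A.R0,A.R1)
SC (3): (0,0) (0,1) (1,1)
TSO (3): (0,0) (0,1) (1,1)
PSO (4): (0,0) (0,1) (1,0) (1,1)
target (1,0) ∈ {PSO}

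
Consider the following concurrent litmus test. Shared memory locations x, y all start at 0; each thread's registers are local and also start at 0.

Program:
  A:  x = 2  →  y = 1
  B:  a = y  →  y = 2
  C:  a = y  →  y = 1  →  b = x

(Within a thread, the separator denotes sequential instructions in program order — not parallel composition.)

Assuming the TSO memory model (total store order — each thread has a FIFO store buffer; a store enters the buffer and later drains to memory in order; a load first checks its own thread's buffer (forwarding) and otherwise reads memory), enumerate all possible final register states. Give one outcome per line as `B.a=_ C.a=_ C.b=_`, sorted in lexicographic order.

B.a=0 C.a=0 C.b=0
B.a=0 C.a=0 C.b=2
B.a=0 C.a=1 C.b=2
B.a=0 C.a=2 C.b=0
B.a=0 C.a=2 C.b=2
B.a=1 C.a=0 C.b=0
B.a=1 C.a=0 C.b=2
B.a=1 C.a=1 C.b=2
B.a=1 C.a=2 C.b=2

outcome vector order: (B.a,C.a,C.b)
|TSO outcomes| = 9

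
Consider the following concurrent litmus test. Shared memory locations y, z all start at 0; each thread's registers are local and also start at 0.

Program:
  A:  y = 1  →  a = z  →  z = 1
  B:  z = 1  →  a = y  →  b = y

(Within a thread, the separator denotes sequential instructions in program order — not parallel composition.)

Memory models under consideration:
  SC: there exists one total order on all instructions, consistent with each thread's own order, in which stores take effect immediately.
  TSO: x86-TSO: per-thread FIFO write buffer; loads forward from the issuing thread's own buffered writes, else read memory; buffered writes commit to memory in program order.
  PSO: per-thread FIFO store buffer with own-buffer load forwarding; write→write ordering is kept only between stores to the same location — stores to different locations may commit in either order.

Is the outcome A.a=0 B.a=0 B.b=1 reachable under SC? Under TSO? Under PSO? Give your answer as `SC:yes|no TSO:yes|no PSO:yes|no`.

outcome vector order: (A.a,B.a,B.b)
SC (4): 0/1/1; 1/0/0; 1/0/1; 1/1/1
TSO (6): 0/0/0; 0/0/1; 0/1/1; 1/0/0; 1/0/1; 1/1/1
PSO (6): 0/0/0; 0/0/1; 0/1/1; 1/0/0; 1/0/1; 1/1/1
target 0/0/1 ∈ {TSO,PSO}

SC:no TSO:yes PSO:yes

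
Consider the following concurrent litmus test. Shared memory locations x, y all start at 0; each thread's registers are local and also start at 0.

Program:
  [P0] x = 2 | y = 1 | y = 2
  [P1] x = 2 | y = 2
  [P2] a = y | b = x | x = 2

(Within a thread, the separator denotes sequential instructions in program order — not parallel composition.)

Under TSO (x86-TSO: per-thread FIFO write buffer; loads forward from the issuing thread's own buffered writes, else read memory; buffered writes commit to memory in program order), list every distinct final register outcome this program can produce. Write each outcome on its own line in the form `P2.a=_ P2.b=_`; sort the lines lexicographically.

P2.a=0 P2.b=0
P2.a=0 P2.b=2
P2.a=1 P2.b=2
P2.a=2 P2.b=2

outcome vector order: (P2.a,P2.b)
|TSO outcomes| = 4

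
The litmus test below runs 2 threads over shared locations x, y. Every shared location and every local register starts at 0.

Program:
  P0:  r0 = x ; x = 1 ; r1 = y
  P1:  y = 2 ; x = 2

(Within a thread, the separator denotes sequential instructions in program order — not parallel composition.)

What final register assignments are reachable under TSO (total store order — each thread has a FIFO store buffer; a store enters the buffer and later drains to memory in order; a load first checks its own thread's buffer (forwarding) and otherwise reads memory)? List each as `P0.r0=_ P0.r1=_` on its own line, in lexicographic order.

outcome vector order: (P0.r0,P0.r1)
|TSO outcomes| = 3

P0.r0=0 P0.r1=0
P0.r0=0 P0.r1=2
P0.r0=2 P0.r1=2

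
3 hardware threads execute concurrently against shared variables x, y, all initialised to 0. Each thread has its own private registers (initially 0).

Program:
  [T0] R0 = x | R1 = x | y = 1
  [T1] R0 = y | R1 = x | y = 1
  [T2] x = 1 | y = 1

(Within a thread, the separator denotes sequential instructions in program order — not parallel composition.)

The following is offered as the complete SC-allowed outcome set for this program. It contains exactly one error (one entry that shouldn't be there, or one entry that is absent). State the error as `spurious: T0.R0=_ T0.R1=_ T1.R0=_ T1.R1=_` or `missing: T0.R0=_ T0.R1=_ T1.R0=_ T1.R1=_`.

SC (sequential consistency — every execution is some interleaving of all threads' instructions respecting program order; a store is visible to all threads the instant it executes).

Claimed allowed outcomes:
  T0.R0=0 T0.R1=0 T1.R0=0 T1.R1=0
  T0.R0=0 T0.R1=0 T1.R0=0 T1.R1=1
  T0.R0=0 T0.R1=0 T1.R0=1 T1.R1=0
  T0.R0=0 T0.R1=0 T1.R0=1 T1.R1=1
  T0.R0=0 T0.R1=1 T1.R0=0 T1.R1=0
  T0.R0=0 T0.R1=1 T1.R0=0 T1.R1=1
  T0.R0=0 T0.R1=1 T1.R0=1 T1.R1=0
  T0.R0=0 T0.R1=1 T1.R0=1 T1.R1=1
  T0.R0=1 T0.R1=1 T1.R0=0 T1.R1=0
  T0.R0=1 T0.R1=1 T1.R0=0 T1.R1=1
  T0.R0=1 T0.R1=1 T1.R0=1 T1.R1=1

spurious: T0.R0=0 T0.R1=1 T1.R0=1 T1.R1=0

outcome vector order: (T0.R0,T0.R1,T1.R0,T1.R1)
under SC → (0,0,0,0) (0,0,0,1) (0,0,1,0) (0,0,1,1) (0,1,0,0) (0,1,0,1) (0,1,1,1) (1,1,0,0) (1,1,0,1) (1,1,1,1)
claimed∖SC = {(0,1,1,0)}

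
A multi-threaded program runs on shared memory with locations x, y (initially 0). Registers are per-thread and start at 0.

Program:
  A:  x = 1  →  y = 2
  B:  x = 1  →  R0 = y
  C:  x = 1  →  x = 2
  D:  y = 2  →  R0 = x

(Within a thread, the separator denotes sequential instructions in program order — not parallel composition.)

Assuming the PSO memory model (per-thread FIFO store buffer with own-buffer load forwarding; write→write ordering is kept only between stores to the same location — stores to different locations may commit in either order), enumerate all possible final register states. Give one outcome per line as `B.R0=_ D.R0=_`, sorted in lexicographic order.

outcome vector order: (B.R0,D.R0)
|PSO outcomes| = 6

B.R0=0 D.R0=0
B.R0=0 D.R0=1
B.R0=0 D.R0=2
B.R0=2 D.R0=0
B.R0=2 D.R0=1
B.R0=2 D.R0=2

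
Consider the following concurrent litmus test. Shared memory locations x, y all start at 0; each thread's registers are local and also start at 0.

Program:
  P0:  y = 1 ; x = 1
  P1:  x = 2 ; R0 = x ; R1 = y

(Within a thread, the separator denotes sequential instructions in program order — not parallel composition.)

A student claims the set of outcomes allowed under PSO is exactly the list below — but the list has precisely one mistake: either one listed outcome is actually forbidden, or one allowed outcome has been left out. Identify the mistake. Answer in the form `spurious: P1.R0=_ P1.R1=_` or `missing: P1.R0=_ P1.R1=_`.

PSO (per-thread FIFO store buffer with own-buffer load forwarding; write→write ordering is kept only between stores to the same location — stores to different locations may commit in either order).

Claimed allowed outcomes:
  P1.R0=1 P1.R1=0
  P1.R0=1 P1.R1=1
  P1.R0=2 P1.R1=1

missing: P1.R0=2 P1.R1=0

outcome vector order: (P1.R0,P1.R1)
under PSO → 1/0, 1/1, 2/0, 2/1
PSO∖claimed = {2/0}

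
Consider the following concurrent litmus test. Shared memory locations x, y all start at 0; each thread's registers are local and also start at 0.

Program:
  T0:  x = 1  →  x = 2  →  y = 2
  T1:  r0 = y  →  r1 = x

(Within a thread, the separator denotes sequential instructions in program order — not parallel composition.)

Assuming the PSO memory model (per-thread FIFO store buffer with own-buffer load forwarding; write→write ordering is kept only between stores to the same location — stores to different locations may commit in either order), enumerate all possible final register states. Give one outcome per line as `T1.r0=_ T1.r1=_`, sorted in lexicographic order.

T1.r0=0 T1.r1=0
T1.r0=0 T1.r1=1
T1.r0=0 T1.r1=2
T1.r0=2 T1.r1=0
T1.r0=2 T1.r1=1
T1.r0=2 T1.r1=2

outcome vector order: (T1.r0,T1.r1)
|PSO outcomes| = 6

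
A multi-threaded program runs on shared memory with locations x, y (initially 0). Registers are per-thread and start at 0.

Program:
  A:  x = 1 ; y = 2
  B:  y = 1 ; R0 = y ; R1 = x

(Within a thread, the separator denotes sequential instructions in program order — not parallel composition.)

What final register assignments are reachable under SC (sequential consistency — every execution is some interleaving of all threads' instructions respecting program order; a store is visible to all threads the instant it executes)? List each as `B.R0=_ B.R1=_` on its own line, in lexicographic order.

outcome vector order: (B.R0,B.R1)
|SC outcomes| = 3

B.R0=1 B.R1=0
B.R0=1 B.R1=1
B.R0=2 B.R1=1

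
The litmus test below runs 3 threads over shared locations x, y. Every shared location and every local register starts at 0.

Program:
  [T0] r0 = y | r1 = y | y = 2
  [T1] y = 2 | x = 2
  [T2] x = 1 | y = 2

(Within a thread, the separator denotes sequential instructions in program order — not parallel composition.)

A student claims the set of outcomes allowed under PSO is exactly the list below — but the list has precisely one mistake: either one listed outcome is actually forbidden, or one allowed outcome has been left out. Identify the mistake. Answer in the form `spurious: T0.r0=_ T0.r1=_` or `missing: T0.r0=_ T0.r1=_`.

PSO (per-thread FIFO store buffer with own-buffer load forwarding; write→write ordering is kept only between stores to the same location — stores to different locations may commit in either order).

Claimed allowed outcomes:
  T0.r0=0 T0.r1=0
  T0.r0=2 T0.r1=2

missing: T0.r0=0 T0.r1=2

outcome vector order: (T0.r0,T0.r1)
under PSO → <0 0> <0 2> <2 2>
PSO∖claimed = {<0 2>}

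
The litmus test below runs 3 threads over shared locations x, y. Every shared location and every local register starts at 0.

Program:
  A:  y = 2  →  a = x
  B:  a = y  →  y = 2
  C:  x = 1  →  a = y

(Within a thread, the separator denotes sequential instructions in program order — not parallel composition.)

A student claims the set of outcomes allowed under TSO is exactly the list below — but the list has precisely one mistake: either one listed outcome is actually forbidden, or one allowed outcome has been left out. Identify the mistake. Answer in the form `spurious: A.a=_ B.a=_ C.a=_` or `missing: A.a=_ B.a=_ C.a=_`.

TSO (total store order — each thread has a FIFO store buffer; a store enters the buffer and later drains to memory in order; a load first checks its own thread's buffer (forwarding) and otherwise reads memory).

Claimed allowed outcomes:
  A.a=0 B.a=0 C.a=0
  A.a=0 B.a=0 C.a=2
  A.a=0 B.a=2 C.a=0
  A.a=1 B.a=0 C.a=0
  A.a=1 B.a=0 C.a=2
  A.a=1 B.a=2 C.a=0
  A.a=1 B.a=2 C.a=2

missing: A.a=0 B.a=2 C.a=2

outcome vector order: (A.a,B.a,C.a)
[TSO] allowed = {(0,0,0), (0,0,2), (0,2,0), (0,2,2), (1,0,0), (1,0,2), (1,2,0), (1,2,2)}
TSO∖claimed = {(0,2,2)}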